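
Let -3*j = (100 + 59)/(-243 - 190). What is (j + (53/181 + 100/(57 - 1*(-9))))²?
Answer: 24925415711296/6688994243481 ≈ 3.7263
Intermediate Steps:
j = 53/433 (j = -(100 + 59)/(3*(-243 - 190)) = -53/(-433) = -53*(-1)/433 = -⅓*(-159/433) = 53/433 ≈ 0.12240)
(j + (53/181 + 100/(57 - 1*(-9))))² = (53/433 + (53/181 + 100/(57 - 1*(-9))))² = (53/433 + (53*(1/181) + 100/(57 + 9)))² = (53/433 + (53/181 + 100/66))² = (53/433 + (53/181 + 100*(1/66)))² = (53/433 + (53/181 + 50/33))² = (53/433 + 10799/5973)² = (4992536/2586309)² = 24925415711296/6688994243481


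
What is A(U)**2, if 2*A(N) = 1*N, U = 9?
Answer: 81/4 ≈ 20.250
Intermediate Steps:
A(N) = N/2 (A(N) = (1*N)/2 = N/2)
A(U)**2 = ((1/2)*9)**2 = (9/2)**2 = 81/4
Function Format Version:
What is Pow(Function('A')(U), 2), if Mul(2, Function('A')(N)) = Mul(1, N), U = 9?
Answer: Rational(81, 4) ≈ 20.250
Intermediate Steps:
Function('A')(N) = Mul(Rational(1, 2), N) (Function('A')(N) = Mul(Rational(1, 2), Mul(1, N)) = Mul(Rational(1, 2), N))
Pow(Function('A')(U), 2) = Pow(Mul(Rational(1, 2), 9), 2) = Pow(Rational(9, 2), 2) = Rational(81, 4)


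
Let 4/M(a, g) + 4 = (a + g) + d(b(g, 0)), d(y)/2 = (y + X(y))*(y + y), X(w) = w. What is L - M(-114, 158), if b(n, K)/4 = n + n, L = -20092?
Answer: -64202016985/3195402 ≈ -20092.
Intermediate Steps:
b(n, K) = 8*n (b(n, K) = 4*(n + n) = 4*(2*n) = 8*n)
d(y) = 8*y² (d(y) = 2*((y + y)*(y + y)) = 2*((2*y)*(2*y)) = 2*(4*y²) = 8*y²)
M(a, g) = 4/(-4 + a + g + 512*g²) (M(a, g) = 4/(-4 + ((a + g) + 8*(8*g)²)) = 4/(-4 + ((a + g) + 8*(64*g²))) = 4/(-4 + ((a + g) + 512*g²)) = 4/(-4 + (a + g + 512*g²)) = 4/(-4 + a + g + 512*g²))
L - M(-114, 158) = -20092 - 4/(-4 - 114 + 158 + 512*158²) = -20092 - 4/(-4 - 114 + 158 + 512*24964) = -20092 - 4/(-4 - 114 + 158 + 12781568) = -20092 - 4/12781608 = -20092 - 1*1/3195402 = -20092 - 1/3195402 = -64202016985/3195402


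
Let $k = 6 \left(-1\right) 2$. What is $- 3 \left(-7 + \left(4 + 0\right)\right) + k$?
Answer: $-3$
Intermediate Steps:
$k = -12$ ($k = \left(-6\right) 2 = -12$)
$- 3 \left(-7 + \left(4 + 0\right)\right) + k = - 3 \left(-7 + \left(4 + 0\right)\right) - 12 = - 3 \left(-7 + 4\right) - 12 = \left(-3\right) \left(-3\right) - 12 = 9 - 12 = -3$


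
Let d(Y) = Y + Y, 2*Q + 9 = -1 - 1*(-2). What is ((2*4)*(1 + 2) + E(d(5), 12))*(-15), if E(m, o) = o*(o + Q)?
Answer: -1800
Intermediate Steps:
Q = -4 (Q = -9/2 + (-1 - 1*(-2))/2 = -9/2 + (-1 + 2)/2 = -9/2 + (½)*1 = -9/2 + ½ = -4)
d(Y) = 2*Y
E(m, o) = o*(-4 + o) (E(m, o) = o*(o - 4) = o*(-4 + o))
((2*4)*(1 + 2) + E(d(5), 12))*(-15) = ((2*4)*(1 + 2) + 12*(-4 + 12))*(-15) = (8*3 + 12*8)*(-15) = (24 + 96)*(-15) = 120*(-15) = -1800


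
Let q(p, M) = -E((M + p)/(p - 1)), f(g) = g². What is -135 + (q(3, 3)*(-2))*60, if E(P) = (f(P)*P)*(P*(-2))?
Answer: -19575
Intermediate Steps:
E(P) = -2*P⁴ (E(P) = (P²*P)*(P*(-2)) = P³*(-2*P) = -2*P⁴)
q(p, M) = 2*(M + p)⁴/(-1 + p)⁴ (q(p, M) = -(-2)*((M + p)/(p - 1))⁴ = -(-2)*((M + p)/(-1 + p))⁴ = -(-2)*(M + p)⁴/(-1 + p)⁴ = 2*(M + p)⁴/(-1 + p)⁴)
-135 + (q(3, 3)*(-2))*60 = -135 + ((2*(3 + 3)⁴/(-1 + 3)⁴)*(-2))*60 = -135 + ((2*6⁴/2⁴)*(-2))*60 = -135 + ((2*(1/16)*1296)*(-2))*60 = -135 + (162*(-2))*60 = -135 - 324*60 = -135 - 19440 = -19575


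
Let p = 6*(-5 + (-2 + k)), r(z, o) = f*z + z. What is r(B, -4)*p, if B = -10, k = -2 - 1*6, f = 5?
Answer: 5400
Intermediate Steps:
k = -8 (k = -2 - 6 = -8)
r(z, o) = 6*z (r(z, o) = 5*z + z = 6*z)
p = -90 (p = 6*(-5 + (-2 - 8)) = 6*(-5 - 10) = 6*(-15) = -90)
r(B, -4)*p = (6*(-10))*(-90) = -60*(-90) = 5400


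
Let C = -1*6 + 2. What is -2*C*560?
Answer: 4480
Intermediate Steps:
C = -4 (C = -6 + 2 = -4)
-2*C*560 = -2*(-4)*560 = 8*560 = 4480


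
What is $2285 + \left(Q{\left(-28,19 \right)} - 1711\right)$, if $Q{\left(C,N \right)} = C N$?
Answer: $42$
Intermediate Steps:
$2285 + \left(Q{\left(-28,19 \right)} - 1711\right) = 2285 - 2243 = 42$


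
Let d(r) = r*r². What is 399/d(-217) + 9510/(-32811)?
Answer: -4628059439/15965384183 ≈ -0.28988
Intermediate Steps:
d(r) = r³
399/d(-217) + 9510/(-32811) = 399/((-217)³) + 9510/(-32811) = 399/(-10218313) + 9510*(-1/32811) = 399*(-1/10218313) - 3170/10937 = -57/1459759 - 3170/10937 = -4628059439/15965384183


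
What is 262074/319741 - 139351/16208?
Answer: -40308532699/5182362128 ≈ -7.7780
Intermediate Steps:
262074/319741 - 139351/16208 = -40308532699/5182362128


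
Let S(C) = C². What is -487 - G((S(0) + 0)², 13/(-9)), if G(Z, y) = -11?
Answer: -476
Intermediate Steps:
-487 - G((S(0) + 0)², 13/(-9)) = -487 - 1*(-11) = -487 + 11 = -476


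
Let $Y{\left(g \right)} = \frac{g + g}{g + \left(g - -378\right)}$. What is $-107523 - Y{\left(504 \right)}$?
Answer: $- \frac{1182761}{11} \approx -1.0752 \cdot 10^{5}$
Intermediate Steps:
$Y{\left(g \right)} = \frac{2 g}{378 + 2 g}$ ($Y{\left(g \right)} = \frac{2 g}{g + \left(g + 378\right)} = \frac{2 g}{g + \left(378 + g\right)} = \frac{2 g}{378 + 2 g}$)
$-107523 - Y{\left(504 \right)} = -107523 - \frac{504}{189 + 504} = -107523 - \frac{504}{693} = -107523 - 504 \cdot \frac{1}{693} = -107523 - \frac{8}{11} = - \frac{1182761}{11}$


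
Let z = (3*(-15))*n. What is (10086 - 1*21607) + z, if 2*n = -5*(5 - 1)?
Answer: -11071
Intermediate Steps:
n = -10 (n = (-5*(5 - 1))/2 = (-5*4)/2 = (½)*(-20) = -10)
z = 450 (z = (3*(-15))*(-10) = -45*(-10) = 450)
(10086 - 1*21607) + z = (10086 - 1*21607) + 450 = (10086 - 21607) + 450 = -11521 + 450 = -11071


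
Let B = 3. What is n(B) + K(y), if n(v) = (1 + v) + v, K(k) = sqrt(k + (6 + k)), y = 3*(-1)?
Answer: 7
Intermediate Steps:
y = -3
K(k) = sqrt(6 + 2*k)
n(v) = 1 + 2*v
n(B) + K(y) = (1 + 2*3) + sqrt(6 + 2*(-3)) = (1 + 6) + sqrt(6 - 6) = 7 + sqrt(0) = 7 + 0 = 7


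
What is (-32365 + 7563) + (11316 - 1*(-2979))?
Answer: -10507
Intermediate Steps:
(-32365 + 7563) + (11316 - 1*(-2979)) = -24802 + (11316 + 2979) = -24802 + 14295 = -10507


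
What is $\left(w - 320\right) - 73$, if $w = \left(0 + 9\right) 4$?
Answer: $-357$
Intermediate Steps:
$w = 36$ ($w = 9 \cdot 4 = 36$)
$\left(w - 320\right) - 73 = \left(36 - 320\right) - 73 = -284 + \left(-118 + 45\right) = -284 - 73 = -357$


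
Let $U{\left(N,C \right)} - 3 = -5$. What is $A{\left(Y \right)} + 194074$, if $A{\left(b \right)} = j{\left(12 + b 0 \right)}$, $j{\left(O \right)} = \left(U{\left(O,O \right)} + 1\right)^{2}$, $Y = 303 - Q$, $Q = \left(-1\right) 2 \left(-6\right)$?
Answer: $194075$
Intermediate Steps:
$U{\left(N,C \right)} = -2$ ($U{\left(N,C \right)} = 3 - 5 = -2$)
$Q = 12$ ($Q = \left(-2\right) \left(-6\right) = 12$)
$Y = 291$ ($Y = 303 - 12 = 291$)
$j{\left(O \right)} = 1$ ($j{\left(O \right)} = \left(-2 + 1\right)^{2} = \left(-1\right)^{2} = 1$)
$A{\left(b \right)} = 1$
$A{\left(Y \right)} + 194074 = 1 + 194074 = 194075$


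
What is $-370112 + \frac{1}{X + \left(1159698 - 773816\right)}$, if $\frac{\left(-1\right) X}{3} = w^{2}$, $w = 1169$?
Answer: $- \frac{1374522315713}{3713801} \approx -3.7011 \cdot 10^{5}$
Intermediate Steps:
$X = -4099683$ ($X = - 3 \cdot 1169^{2} = \left(-3\right) 1366561 = -4099683$)
$-370112 + \frac{1}{X + \left(1159698 - 773816\right)} = -370112 + \frac{1}{-4099683 + \left(1159698 - 773816\right)} = -370112 + \frac{1}{-4099683 + 385882} = -370112 + \frac{1}{-3713801} = -370112 - \frac{1}{3713801} = - \frac{1374522315713}{3713801}$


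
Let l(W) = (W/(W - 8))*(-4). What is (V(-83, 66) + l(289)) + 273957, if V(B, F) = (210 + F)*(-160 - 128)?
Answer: 54644633/281 ≈ 1.9447e+5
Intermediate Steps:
V(B, F) = -60480 - 288*F (V(B, F) = (210 + F)*(-288) = -60480 - 288*F)
l(W) = -4*W/(-8 + W) (l(W) = (W/(-8 + W))*(-4) = -4*W/(-8 + W))
(V(-83, 66) + l(289)) + 273957 = ((-60480 - 288*66) - 4*289/(-8 + 289)) + 273957 = ((-60480 - 19008) - 4*289/281) + 273957 = (-79488 - 4*289*1/281) + 273957 = (-79488 - 1156/281) + 273957 = -22337284/281 + 273957 = 54644633/281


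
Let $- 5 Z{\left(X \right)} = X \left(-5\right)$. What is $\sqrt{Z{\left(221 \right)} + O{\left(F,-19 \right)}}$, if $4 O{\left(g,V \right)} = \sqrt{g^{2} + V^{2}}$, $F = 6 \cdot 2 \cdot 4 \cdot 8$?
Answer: $\frac{\sqrt{884 + \sqrt{147817}}}{2} \approx 17.808$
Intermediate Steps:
$Z{\left(X \right)} = X$ ($Z{\left(X \right)} = - \frac{X \left(-5\right)}{5} = - \frac{\left(-5\right) X}{5} = X$)
$F = 384$ ($F = 12 \cdot 4 \cdot 8 = 48 \cdot 8 = 384$)
$O{\left(g,V \right)} = \frac{\sqrt{V^{2} + g^{2}}}{4}$ ($O{\left(g,V \right)} = \frac{\sqrt{g^{2} + V^{2}}}{4} = \frac{\sqrt{V^{2} + g^{2}}}{4}$)
$\sqrt{Z{\left(221 \right)} + O{\left(F,-19 \right)}} = \sqrt{221 + \frac{\sqrt{\left(-19\right)^{2} + 384^{2}}}{4}} = \sqrt{221 + \frac{\sqrt{361 + 147456}}{4}} = \sqrt{221 + \frac{\sqrt{147817}}{4}}$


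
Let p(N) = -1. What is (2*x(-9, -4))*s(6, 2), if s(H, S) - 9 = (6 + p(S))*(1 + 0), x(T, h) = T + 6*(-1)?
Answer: -420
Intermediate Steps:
x(T, h) = -6 + T (x(T, h) = T - 6 = -6 + T)
s(H, S) = 14 (s(H, S) = 9 + (6 - 1)*(1 + 0) = 9 + 5*1 = 9 + 5 = 14)
(2*x(-9, -4))*s(6, 2) = (2*(-6 - 9))*14 = (2*(-15))*14 = -30*14 = -420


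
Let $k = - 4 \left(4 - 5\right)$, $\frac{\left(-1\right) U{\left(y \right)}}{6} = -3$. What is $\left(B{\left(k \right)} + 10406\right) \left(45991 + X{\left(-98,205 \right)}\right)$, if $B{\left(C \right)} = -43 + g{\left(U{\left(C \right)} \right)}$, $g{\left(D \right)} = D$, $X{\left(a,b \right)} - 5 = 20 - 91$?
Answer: $476747425$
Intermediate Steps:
$U{\left(y \right)} = 18$ ($U{\left(y \right)} = \left(-6\right) \left(-3\right) = 18$)
$X{\left(a,b \right)} = -66$ ($X{\left(a,b \right)} = 5 + \left(20 - 91\right) = 5 - 71 = -66$)
$k = 4$ ($k = \left(-4\right) \left(-1\right) = 4$)
$B{\left(C \right)} = -25$ ($B{\left(C \right)} = -43 + 18 = -25$)
$\left(B{\left(k \right)} + 10406\right) \left(45991 + X{\left(-98,205 \right)}\right) = \left(-25 + 10406\right) \left(45991 - 66\right) = 10381 \cdot 45925 = 476747425$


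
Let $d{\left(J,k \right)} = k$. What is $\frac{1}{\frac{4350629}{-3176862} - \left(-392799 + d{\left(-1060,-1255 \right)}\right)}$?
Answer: $\frac{3176862}{1251850827919} \approx 2.5377 \cdot 10^{-6}$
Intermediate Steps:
$\frac{1}{\frac{4350629}{-3176862} - \left(-392799 + d{\left(-1060,-1255 \right)}\right)} = \frac{1}{\frac{4350629}{-3176862} + \left(\left(\left(1128084 - 523725\right) - 211560\right) - -1255\right)} = \frac{1}{4350629 \left(- \frac{1}{3176862}\right) + \left(\left(604359 - 211560\right) + 1255\right)} = \frac{1}{- \frac{4350629}{3176862} + \left(392799 + 1255\right)} = \frac{1}{- \frac{4350629}{3176862} + 394054} = \frac{1}{\frac{1251850827919}{3176862}} = \frac{3176862}{1251850827919}$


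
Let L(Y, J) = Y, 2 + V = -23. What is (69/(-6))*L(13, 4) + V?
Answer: -349/2 ≈ -174.50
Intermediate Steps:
V = -25 (V = -2 - 23 = -25)
(69/(-6))*L(13, 4) + V = (69/(-6))*13 - 25 = (69*(-⅙))*13 - 25 = -23/2*13 - 25 = -299/2 - 25 = -349/2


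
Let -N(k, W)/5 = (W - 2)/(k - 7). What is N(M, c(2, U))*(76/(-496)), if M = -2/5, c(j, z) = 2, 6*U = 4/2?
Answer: 0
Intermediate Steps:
U = ⅓ (U = (4/2)/6 = (4*(½))/6 = (⅙)*2 = ⅓ ≈ 0.33333)
M = -⅖ (M = -2*⅕ = -⅖ ≈ -0.40000)
N(k, W) = -5*(-2 + W)/(-7 + k) (N(k, W) = -5*(W - 2)/(k - 7) = -5*(-2 + W)/(-7 + k))
N(M, c(2, U))*(76/(-496)) = (5*(2 - 1*2)/(-7 - ⅖))*(76/(-496)) = (5*(2 - 2)/(-37/5))*(76*(-1/496)) = (5*(-5/37)*0)*(-19/124) = 0*(-19/124) = 0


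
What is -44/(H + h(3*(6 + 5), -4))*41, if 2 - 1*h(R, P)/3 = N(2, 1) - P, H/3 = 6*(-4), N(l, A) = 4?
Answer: 902/45 ≈ 20.044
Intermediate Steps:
H = -72 (H = 3*(6*(-4)) = 3*(-24) = -72)
h(R, P) = -6 + 3*P (h(R, P) = 6 - 3*(4 - P) = 6 + (-12 + 3*P) = -6 + 3*P)
-44/(H + h(3*(6 + 5), -4))*41 = -44/(-72 + (-6 + 3*(-4)))*41 = -44/(-72 + (-6 - 12))*41 = -44/(-72 - 18)*41 = -44/(-90)*41 = -44*(-1/90)*41 = (22/45)*41 = 902/45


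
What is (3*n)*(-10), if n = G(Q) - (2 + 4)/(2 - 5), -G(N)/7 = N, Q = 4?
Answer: 780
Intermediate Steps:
G(N) = -7*N
n = -26 (n = -7*4 - (2 + 4)/(2 - 5) = -28 - 6/(-3) = -28 - 6*(-1)/3 = -28 - 1*(-2) = -28 + 2 = -26)
(3*n)*(-10) = (3*(-26))*(-10) = -78*(-10) = 780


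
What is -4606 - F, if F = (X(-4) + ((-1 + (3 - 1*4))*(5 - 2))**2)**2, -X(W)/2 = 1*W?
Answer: -6542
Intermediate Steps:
X(W) = -2*W
F = 1936 (F = (-2*(-4) + ((-1 + (3 - 1*4))*(5 - 2))**2)**2 = (8 + ((-1 + (3 - 4))*3)**2)**2 = (8 + ((-1 - 1)*3)**2)**2 = (8 + (-2*3)**2)**2 = (8 + (-6)**2)**2 = (8 + 36)**2 = 44**2 = 1936)
-4606 - F = -4606 - 1*1936 = -4606 - 1936 = -6542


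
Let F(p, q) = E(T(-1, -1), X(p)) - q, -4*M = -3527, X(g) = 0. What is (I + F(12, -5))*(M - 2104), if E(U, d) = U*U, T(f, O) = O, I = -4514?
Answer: 5509903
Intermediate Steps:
M = 3527/4 (M = -¼*(-3527) = 3527/4 ≈ 881.75)
E(U, d) = U²
F(p, q) = 1 - q (F(p, q) = (-1)² - q = 1 - q)
(I + F(12, -5))*(M - 2104) = (-4514 + (1 - 1*(-5)))*(3527/4 - 2104) = (-4514 + (1 + 5))*(-4889/4) = (-4514 + 6)*(-4889/4) = -4508*(-4889/4) = 5509903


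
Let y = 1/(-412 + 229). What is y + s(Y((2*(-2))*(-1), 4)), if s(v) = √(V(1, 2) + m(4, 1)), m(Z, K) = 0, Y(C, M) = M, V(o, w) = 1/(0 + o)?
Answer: 182/183 ≈ 0.99454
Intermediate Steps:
V(o, w) = 1/o
y = -1/183 (y = 1/(-183) = -1/183 ≈ -0.0054645)
s(v) = 1 (s(v) = √(1/1 + 0) = √(1 + 0) = √1 = 1)
y + s(Y((2*(-2))*(-1), 4)) = -1/183 + 1 = 182/183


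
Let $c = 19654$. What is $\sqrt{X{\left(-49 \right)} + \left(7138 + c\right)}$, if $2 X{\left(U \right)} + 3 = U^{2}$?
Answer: $\sqrt{27991} \approx 167.31$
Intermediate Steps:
$X{\left(U \right)} = - \frac{3}{2} + \frac{U^{2}}{2}$
$\sqrt{X{\left(-49 \right)} + \left(7138 + c\right)} = \sqrt{\left(- \frac{3}{2} + \frac{\left(-49\right)^{2}}{2}\right) + \left(7138 + 19654\right)} = \sqrt{\left(- \frac{3}{2} + \frac{1}{2} \cdot 2401\right) + 26792} = \sqrt{\left(- \frac{3}{2} + \frac{2401}{2}\right) + 26792} = \sqrt{1199 + 26792} = \sqrt{27991}$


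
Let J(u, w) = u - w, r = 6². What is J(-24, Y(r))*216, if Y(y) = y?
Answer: -12960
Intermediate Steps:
r = 36
J(-24, Y(r))*216 = (-24 - 1*36)*216 = (-24 - 36)*216 = -60*216 = -12960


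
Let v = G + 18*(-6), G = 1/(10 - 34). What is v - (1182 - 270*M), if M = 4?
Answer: -5041/24 ≈ -210.04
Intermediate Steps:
G = -1/24 (G = 1/(-24) = -1/24 ≈ -0.041667)
v = -2593/24 (v = -1/24 + 18*(-6) = -1/24 - 108 = -2593/24 ≈ -108.04)
v - (1182 - 270*M) = -2593/24 - (1182 - 270*4) = -2593/24 - (1182 - 1*1080) = -2593/24 - (1182 - 1080) = -2593/24 - 1*102 = -2593/24 - 102 = -5041/24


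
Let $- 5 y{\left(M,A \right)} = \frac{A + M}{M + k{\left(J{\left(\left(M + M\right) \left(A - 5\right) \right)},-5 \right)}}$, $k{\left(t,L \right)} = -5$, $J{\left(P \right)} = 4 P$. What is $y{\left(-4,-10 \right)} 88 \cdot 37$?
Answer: $- \frac{45584}{45} \approx -1013.0$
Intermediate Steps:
$y{\left(M,A \right)} = - \frac{A + M}{5 \left(-5 + M\right)}$ ($y{\left(M,A \right)} = - \frac{\left(A + M\right) \frac{1}{M - 5}}{5} = - \frac{\left(A + M\right) \frac{1}{-5 + M}}{5} = - \frac{\frac{1}{-5 + M} \left(A + M\right)}{5} = - \frac{A + M}{5 \left(-5 + M\right)}$)
$y{\left(-4,-10 \right)} 88 \cdot 37 = \frac{\left(-1\right) \left(-10\right) - -4}{5 \left(-5 - 4\right)} 88 \cdot 37 = \frac{10 + 4}{5 \left(-9\right)} 88 \cdot 37 = \frac{1}{5} \left(- \frac{1}{9}\right) 14 \cdot 88 \cdot 37 = \left(- \frac{14}{45}\right) 88 \cdot 37 = \left(- \frac{1232}{45}\right) 37 = - \frac{45584}{45}$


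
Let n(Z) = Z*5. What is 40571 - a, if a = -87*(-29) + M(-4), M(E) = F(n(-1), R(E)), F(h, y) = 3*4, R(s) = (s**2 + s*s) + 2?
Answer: 38036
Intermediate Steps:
n(Z) = 5*Z
R(s) = 2 + 2*s**2 (R(s) = (s**2 + s**2) + 2 = 2*s**2 + 2 = 2 + 2*s**2)
F(h, y) = 12
M(E) = 12
a = 2535 (a = -87*(-29) + 12 = 2523 + 12 = 2535)
40571 - a = 40571 - 1*2535 = 40571 - 2535 = 38036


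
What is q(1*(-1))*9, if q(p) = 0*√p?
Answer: 0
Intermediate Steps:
q(p) = 0
q(1*(-1))*9 = 0*9 = 0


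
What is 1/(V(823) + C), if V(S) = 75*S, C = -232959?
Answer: -1/171234 ≈ -5.8400e-6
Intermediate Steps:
1/(V(823) + C) = 1/(75*823 - 232959) = 1/(61725 - 232959) = 1/(-171234) = -1/171234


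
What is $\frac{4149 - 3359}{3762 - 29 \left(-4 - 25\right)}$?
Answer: $\frac{790}{4603} \approx 0.17163$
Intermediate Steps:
$\frac{4149 - 3359}{3762 - 29 \left(-4 - 25\right)} = \frac{790}{3762 - -841} = \frac{790}{3762 + 841} = \frac{790}{4603}$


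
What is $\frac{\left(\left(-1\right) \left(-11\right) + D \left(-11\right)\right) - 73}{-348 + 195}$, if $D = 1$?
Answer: $\frac{73}{153} \approx 0.47712$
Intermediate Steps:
$\frac{\left(\left(-1\right) \left(-11\right) + D \left(-11\right)\right) - 73}{-348 + 195} = \frac{\left(\left(-1\right) \left(-11\right) + 1 \left(-11\right)\right) - 73}{-348 + 195} = \frac{\left(11 - 11\right) - 73}{-153} = \left(0 - 73\right) \left(- \frac{1}{153}\right) = \left(-73\right) \left(- \frac{1}{153}\right) = \frac{73}{153}$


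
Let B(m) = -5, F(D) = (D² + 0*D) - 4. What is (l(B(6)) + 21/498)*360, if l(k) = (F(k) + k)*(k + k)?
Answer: -4779540/83 ≈ -57585.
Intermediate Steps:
F(D) = -4 + D² (F(D) = (D² + 0) - 4 = D² - 4 = -4 + D²)
l(k) = 2*k*(-4 + k + k²) (l(k) = ((-4 + k²) + k)*(k + k) = (-4 + k + k²)*(2*k) = 2*k*(-4 + k + k²))
(l(B(6)) + 21/498)*360 = (2*(-5)*(-4 - 5 + (-5)²) + 21/498)*360 = (2*(-5)*(-4 - 5 + 25) + 21*(1/498))*360 = (2*(-5)*16 + 7/166)*360 = (-160 + 7/166)*360 = -26553/166*360 = -4779540/83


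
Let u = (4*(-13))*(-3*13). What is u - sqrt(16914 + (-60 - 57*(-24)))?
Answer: 2028 - sqrt(18222) ≈ 1893.0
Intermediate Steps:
u = 2028 (u = -52*(-39) = 2028)
u - sqrt(16914 + (-60 - 57*(-24))) = 2028 - sqrt(16914 + (-60 - 57*(-24))) = 2028 - sqrt(16914 + (-60 + 1368)) = 2028 - sqrt(16914 + 1308) = 2028 - sqrt(18222)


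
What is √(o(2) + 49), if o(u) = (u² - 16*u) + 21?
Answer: √42 ≈ 6.4807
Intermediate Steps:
o(u) = 21 + u² - 16*u
√(o(2) + 49) = √((21 + 2² - 16*2) + 49) = √((21 + 4 - 32) + 49) = √(-7 + 49) = √42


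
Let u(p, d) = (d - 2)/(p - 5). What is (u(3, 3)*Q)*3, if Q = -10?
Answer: 15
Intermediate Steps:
u(p, d) = (-2 + d)/(-5 + p)
(u(3, 3)*Q)*3 = (((-2 + 3)/(-5 + 3))*(-10))*3 = ((1/(-2))*(-10))*3 = (-½*1*(-10))*3 = -½*(-10)*3 = 5*3 = 15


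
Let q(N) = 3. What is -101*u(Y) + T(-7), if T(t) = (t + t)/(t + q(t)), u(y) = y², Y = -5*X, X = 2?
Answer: -20193/2 ≈ -10097.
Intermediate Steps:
Y = -10 (Y = -5*2 = -10)
T(t) = 2*t/(3 + t) (T(t) = (t + t)/(t + 3) = (2*t)/(3 + t) = 2*t/(3 + t))
-101*u(Y) + T(-7) = -101*(-10)² + 2*(-7)/(3 - 7) = -101*100 + 2*(-7)/(-4) = -10100 + 2*(-7)*(-¼) = -10100 + 7/2 = -20193/2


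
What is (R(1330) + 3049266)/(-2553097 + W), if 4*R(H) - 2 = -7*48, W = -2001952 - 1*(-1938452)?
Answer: -6098365/5233194 ≈ -1.1653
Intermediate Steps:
W = -63500 (W = -2001952 + 1938452 = -63500)
R(H) = -167/2 (R(H) = 1/2 + (-7*48)/4 = 1/2 + (1/4)*(-336) = 1/2 - 84 = -167/2)
(R(1330) + 3049266)/(-2553097 + W) = (-167/2 + 3049266)/(-2553097 - 63500) = (6098365/2)/(-2616597) = (6098365/2)*(-1/2616597) = -6098365/5233194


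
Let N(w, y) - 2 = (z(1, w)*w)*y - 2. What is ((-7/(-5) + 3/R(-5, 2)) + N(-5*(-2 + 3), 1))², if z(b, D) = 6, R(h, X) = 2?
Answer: 73441/100 ≈ 734.41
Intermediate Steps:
N(w, y) = 6*w*y (N(w, y) = 2 + ((6*w)*y - 2) = 2 + (6*w*y - 2) = 2 + (-2 + 6*w*y) = 6*w*y)
((-7/(-5) + 3/R(-5, 2)) + N(-5*(-2 + 3), 1))² = ((-7/(-5) + 3/2) + 6*(-5*(-2 + 3))*1)² = ((-7*(-⅕) + 3*(½)) + 6*(-5*1)*1)² = ((7/5 + 3/2) + 6*(-5)*1)² = (29/10 - 30)² = (-271/10)² = 73441/100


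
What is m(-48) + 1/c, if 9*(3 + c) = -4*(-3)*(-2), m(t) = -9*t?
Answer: 7341/17 ≈ 431.82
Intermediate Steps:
c = -17/3 (c = -3 + (-4*(-3)*(-2))/9 = -3 + (12*(-2))/9 = -3 + (1/9)*(-24) = -3 - 8/3 = -17/3 ≈ -5.6667)
m(-48) + 1/c = -9*(-48) + 1/(-17/3) = 432 - 3/17 = 7341/17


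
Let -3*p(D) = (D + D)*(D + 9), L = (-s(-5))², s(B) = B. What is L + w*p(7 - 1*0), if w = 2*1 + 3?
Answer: -1045/3 ≈ -348.33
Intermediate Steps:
w = 5 (w = 2 + 3 = 5)
L = 25 (L = (-1*(-5))² = 5² = 25)
p(D) = -2*D*(9 + D)/3 (p(D) = -(D + D)*(D + 9)/3 = -2*D*(9 + D)/3)
L + w*p(7 - 1*0) = 25 + 5*(-2*(7 - 1*0)*(9 + (7 - 1*0))/3) = 25 + 5*(-2*(7 + 0)*(9 + (7 + 0))/3) = 25 + 5*(-⅔*7*(9 + 7)) = 25 + 5*(-⅔*7*16) = 25 + 5*(-224/3) = 25 - 1120/3 = -1045/3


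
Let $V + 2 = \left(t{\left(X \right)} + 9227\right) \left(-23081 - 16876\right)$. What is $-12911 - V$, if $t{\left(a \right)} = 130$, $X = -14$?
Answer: $373864740$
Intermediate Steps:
$V = -373877651$ ($V = -2 + \left(130 + 9227\right) \left(-23081 - 16876\right) = -2 + 9357 \left(-39957\right) = -2 - 373877649 = -373877651$)
$-12911 - V = -12911 - -373877651 = -12911 + 373877651 = 373864740$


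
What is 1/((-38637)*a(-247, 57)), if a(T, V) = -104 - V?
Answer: 1/6220557 ≈ 1.6076e-7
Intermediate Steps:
1/((-38637)*a(-247, 57)) = 1/((-38637)*(-104 - 1*57)) = -1/(38637*(-104 - 57)) = -1/38637/(-161) = -1/38637*(-1/161) = 1/6220557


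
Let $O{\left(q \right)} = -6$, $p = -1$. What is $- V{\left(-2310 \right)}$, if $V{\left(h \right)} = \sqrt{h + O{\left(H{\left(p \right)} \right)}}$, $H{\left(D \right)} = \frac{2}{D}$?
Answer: $- 2 i \sqrt{579} \approx - 48.125 i$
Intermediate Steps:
$V{\left(h \right)} = \sqrt{-6 + h}$ ($V{\left(h \right)} = \sqrt{h - 6} = \sqrt{-6 + h}$)
$- V{\left(-2310 \right)} = - \sqrt{-6 - 2310} = - \sqrt{-2316} = - 2 i \sqrt{579}$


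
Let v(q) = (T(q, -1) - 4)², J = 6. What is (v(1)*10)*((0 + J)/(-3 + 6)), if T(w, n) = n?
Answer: 500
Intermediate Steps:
v(q) = 25 (v(q) = (-1 - 4)² = (-5)² = 25)
(v(1)*10)*((0 + J)/(-3 + 6)) = (25*10)*((0 + 6)/(-3 + 6)) = 250*(6/3) = 250*(6*(⅓)) = 250*2 = 500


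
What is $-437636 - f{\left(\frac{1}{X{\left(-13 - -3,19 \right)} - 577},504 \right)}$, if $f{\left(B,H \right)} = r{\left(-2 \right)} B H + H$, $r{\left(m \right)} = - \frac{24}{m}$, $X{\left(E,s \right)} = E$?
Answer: $- \frac{257182132}{587} \approx -4.3813 \cdot 10^{5}$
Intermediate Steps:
$f{\left(B,H \right)} = H + 12 B H$ ($f{\left(B,H \right)} = - \frac{24}{-2} B H + H = \left(-24\right) \left(- \frac{1}{2}\right) B H + H = 12 B H + H = H + 12 B H$)
$-437636 - f{\left(\frac{1}{X{\left(-13 - -3,19 \right)} - 577},504 \right)} = -437636 - 504 \left(1 + \frac{12}{\left(-13 - -3\right) - 577}\right) = -437636 - 504 \left(1 + \frac{12}{\left(-13 + 3\right) - 577}\right) = -437636 - 504 \left(1 + \frac{12}{-10 - 577}\right) = -437636 - 504 \left(1 + \frac{12}{-587}\right) = -437636 - 504 \left(1 + 12 \left(- \frac{1}{587}\right)\right) = -437636 - 504 \left(1 - \frac{12}{587}\right) = -437636 - 504 \cdot \frac{575}{587} = -437636 - \frac{289800}{587} = - \frac{257182132}{587}$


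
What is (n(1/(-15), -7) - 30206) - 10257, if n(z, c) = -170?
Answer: -40633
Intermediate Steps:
(n(1/(-15), -7) - 30206) - 10257 = (-170 - 30206) - 10257 = -30376 - 10257 = -40633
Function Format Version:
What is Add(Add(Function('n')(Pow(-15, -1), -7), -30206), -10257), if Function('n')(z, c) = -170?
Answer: -40633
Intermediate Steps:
Add(Add(Function('n')(Pow(-15, -1), -7), -30206), -10257) = Add(Add(-170, -30206), -10257) = Add(-30376, -10257) = -40633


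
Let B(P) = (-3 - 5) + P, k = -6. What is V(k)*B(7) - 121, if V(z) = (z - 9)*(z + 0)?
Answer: -211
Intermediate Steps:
V(z) = z*(-9 + z) (V(z) = (-9 + z)*z = z*(-9 + z))
B(P) = -8 + P
V(k)*B(7) - 121 = (-6*(-9 - 6))*(-8 + 7) - 121 = -6*(-15)*(-1) - 121 = 90*(-1) - 121 = -90 - 121 = -211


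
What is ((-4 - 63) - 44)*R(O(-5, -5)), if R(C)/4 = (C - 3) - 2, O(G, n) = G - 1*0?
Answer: 4440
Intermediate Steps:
O(G, n) = G (O(G, n) = G + 0 = G)
R(C) = -20 + 4*C (R(C) = 4*((C - 3) - 2) = 4*((-3 + C) - 2) = 4*(-5 + C) = -20 + 4*C)
((-4 - 63) - 44)*R(O(-5, -5)) = ((-4 - 63) - 44)*(-20 + 4*(-5)) = (-67 - 44)*(-20 - 20) = -111*(-40) = 4440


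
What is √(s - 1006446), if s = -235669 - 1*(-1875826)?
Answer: √633711 ≈ 796.06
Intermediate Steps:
s = 1640157 (s = -235669 + 1875826 = 1640157)
√(s - 1006446) = √(1640157 - 1006446) = √633711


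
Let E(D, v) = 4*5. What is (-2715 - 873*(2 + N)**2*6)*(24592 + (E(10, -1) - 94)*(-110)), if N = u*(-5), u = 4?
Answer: -55638737364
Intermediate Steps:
N = -20 (N = 4*(-5) = -20)
E(D, v) = 20
(-2715 - 873*(2 + N)**2*6)*(24592 + (E(10, -1) - 94)*(-110)) = (-2715 - 873*(2 - 20)**2*6)*(24592 + (20 - 94)*(-110)) = (-2715 - 873*(-18)**2*6)*(24592 - 74*(-110)) = (-2715 - 282852*6)*(24592 + 8140) = (-2715 - 873*1944)*32732 = (-2715 - 1697112)*32732 = -1699827*32732 = -55638737364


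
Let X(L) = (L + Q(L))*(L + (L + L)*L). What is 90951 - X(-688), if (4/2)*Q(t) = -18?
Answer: 659452951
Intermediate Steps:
Q(t) = -9 (Q(t) = (1/2)*(-18) = -9)
X(L) = (-9 + L)*(L + 2*L**2) (X(L) = (L - 9)*(L + (L + L)*L) = (-9 + L)*(L + (2*L)*L) = (-9 + L)*(L + 2*L**2))
90951 - X(-688) = 90951 - (-688)*(-9 - 17*(-688) + 2*(-688)**2) = 90951 - (-688)*(-9 + 11696 + 2*473344) = 90951 - (-688)*(-9 + 11696 + 946688) = 90951 - (-688)*958375 = 90951 - 1*(-659362000) = 90951 + 659362000 = 659452951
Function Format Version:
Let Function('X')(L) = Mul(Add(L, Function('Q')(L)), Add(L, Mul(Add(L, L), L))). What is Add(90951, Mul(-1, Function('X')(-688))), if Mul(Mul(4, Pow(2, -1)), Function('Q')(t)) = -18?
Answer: 659452951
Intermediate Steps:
Function('Q')(t) = -9 (Function('Q')(t) = Mul(Rational(1, 2), -18) = -9)
Function('X')(L) = Mul(Add(-9, L), Add(L, Mul(2, Pow(L, 2)))) (Function('X')(L) = Mul(Add(L, -9), Add(L, Mul(Add(L, L), L))) = Mul(Add(-9, L), Add(L, Mul(Mul(2, L), L))) = Mul(Add(-9, L), Add(L, Mul(2, Pow(L, 2)))))
Add(90951, Mul(-1, Function('X')(-688))) = Add(90951, Mul(-1, Mul(-688, Add(-9, Mul(-17, -688), Mul(2, Pow(-688, 2)))))) = Add(90951, Mul(-1, Mul(-688, Add(-9, 11696, Mul(2, 473344))))) = Add(90951, Mul(-1, Mul(-688, Add(-9, 11696, 946688)))) = Add(90951, Mul(-1, Mul(-688, 958375))) = Add(90951, Mul(-1, -659362000)) = Add(90951, 659362000) = 659452951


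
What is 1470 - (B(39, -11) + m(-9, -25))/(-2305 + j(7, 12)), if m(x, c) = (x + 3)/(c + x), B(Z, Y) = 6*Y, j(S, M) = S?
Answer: 19141967/13022 ≈ 1470.0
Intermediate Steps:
m(x, c) = (3 + x)/(c + x)
1470 - (B(39, -11) + m(-9, -25))/(-2305 + j(7, 12)) = 1470 - (6*(-11) + (3 - 9)/(-25 - 9))/(-2305 + 7) = 1470 - (-66 - 6/(-34))/(-2298) = 1470 - (-66 - 1/34*(-6))*(-1)/2298 = 1470 - (-66 + 3/17)*(-1)/2298 = 1470 - (-1119)*(-1)/(17*2298) = 1470 - 1*373/13022 = 1470 - 373/13022 = 19141967/13022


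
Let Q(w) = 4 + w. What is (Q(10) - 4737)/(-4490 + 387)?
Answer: 4723/4103 ≈ 1.1511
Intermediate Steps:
(Q(10) - 4737)/(-4490 + 387) = ((4 + 10) - 4737)/(-4490 + 387) = (14 - 4737)/(-4103) = -4723*(-1/4103) = 4723/4103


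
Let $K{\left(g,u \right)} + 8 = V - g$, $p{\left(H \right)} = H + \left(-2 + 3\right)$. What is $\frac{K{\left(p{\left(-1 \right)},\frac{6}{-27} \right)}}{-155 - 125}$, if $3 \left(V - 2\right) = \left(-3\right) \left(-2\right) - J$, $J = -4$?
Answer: $\frac{1}{105} \approx 0.0095238$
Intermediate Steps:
$V = \frac{16}{3}$ ($V = 2 + \frac{\left(-3\right) \left(-2\right) - -4}{3} = 2 + \frac{6 + 4}{3} = 2 + \frac{1}{3} \cdot 10 = 2 + \frac{10}{3} = \frac{16}{3} \approx 5.3333$)
$p{\left(H \right)} = 1 + H$ ($p{\left(H \right)} = H + 1 = 1 + H$)
$K{\left(g,u \right)} = - \frac{8}{3} - g$ ($K{\left(g,u \right)} = -8 - \left(- \frac{16}{3} + g\right) = - \frac{8}{3} - g$)
$\frac{K{\left(p{\left(-1 \right)},\frac{6}{-27} \right)}}{-155 - 125} = \frac{- \frac{8}{3} - \left(1 - 1\right)}{-155 - 125} = \frac{- \frac{8}{3} - 0}{-280} = \left(- \frac{8}{3} + 0\right) \left(- \frac{1}{280}\right) = \left(- \frac{8}{3}\right) \left(- \frac{1}{280}\right) = \frac{1}{105}$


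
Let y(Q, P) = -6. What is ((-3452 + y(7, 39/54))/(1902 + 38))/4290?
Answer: -133/320100 ≈ -0.00041550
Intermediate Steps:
((-3452 + y(7, 39/54))/(1902 + 38))/4290 = ((-3452 - 6)/(1902 + 38))/4290 = -3458/1940*(1/4290) = -3458*1/1940*(1/4290) = -1729/970*1/4290 = -133/320100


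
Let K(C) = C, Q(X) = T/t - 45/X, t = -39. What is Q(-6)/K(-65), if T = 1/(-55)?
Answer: -32177/278850 ≈ -0.11539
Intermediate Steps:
T = -1/55 ≈ -0.018182
Q(X) = 1/2145 - 45/X (Q(X) = -1/55/(-39) - 45/X = -1/55*(-1/39) - 45/X = 1/2145 - 45/X)
Q(-6)/K(-65) = ((1/2145)*(-96525 - 6)/(-6))/(-65) = ((1/2145)*(-1/6)*(-96531))*(-1/65) = (32177/4290)*(-1/65) = -32177/278850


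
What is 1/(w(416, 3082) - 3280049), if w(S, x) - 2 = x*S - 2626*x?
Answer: -1/10091267 ≈ -9.9096e-8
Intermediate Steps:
w(S, x) = 2 - 2626*x + S*x (w(S, x) = 2 + (x*S - 2626*x) = 2 + (S*x - 2626*x) = 2 + (-2626*x + S*x) = 2 - 2626*x + S*x)
1/(w(416, 3082) - 3280049) = 1/((2 - 2626*3082 + 416*3082) - 3280049) = 1/((2 - 8093332 + 1282112) - 3280049) = 1/(-6811218 - 3280049) = 1/(-10091267) = -1/10091267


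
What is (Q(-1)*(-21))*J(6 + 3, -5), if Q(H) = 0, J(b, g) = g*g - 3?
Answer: 0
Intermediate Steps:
J(b, g) = -3 + g² (J(b, g) = g² - 3 = -3 + g²)
(Q(-1)*(-21))*J(6 + 3, -5) = (0*(-21))*(-3 + (-5)²) = 0*(-3 + 25) = 0*22 = 0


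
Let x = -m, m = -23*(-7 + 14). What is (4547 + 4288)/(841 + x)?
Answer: 2945/334 ≈ 8.8174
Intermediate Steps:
m = -161 (m = -23*7 = -161)
x = 161 (x = -1*(-161) = 161)
(4547 + 4288)/(841 + x) = (4547 + 4288)/(841 + 161) = 8835/1002 = 8835*(1/1002) = 2945/334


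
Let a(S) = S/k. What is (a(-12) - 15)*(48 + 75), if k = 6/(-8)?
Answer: 123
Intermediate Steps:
k = -¾ (k = 6*(-⅛) = -¾ ≈ -0.75000)
a(S) = -4*S/3 (a(S) = S/(-¾) = S*(-4/3) = -4*S/3)
(a(-12) - 15)*(48 + 75) = (-4/3*(-12) - 15)*(48 + 75) = (16 - 15)*123 = 1*123 = 123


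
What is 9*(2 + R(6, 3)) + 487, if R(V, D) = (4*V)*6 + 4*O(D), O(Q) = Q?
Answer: 1909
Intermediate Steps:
R(V, D) = 4*D + 24*V (R(V, D) = (4*V)*6 + 4*D = 24*V + 4*D = 4*D + 24*V)
9*(2 + R(6, 3)) + 487 = 9*(2 + (4*3 + 24*6)) + 487 = 9*(2 + (12 + 144)) + 487 = 9*(2 + 156) + 487 = 9*158 + 487 = 1422 + 487 = 1909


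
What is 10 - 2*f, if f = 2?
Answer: 6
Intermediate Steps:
10 - 2*f = 10 - 2*2 = 10 - 4 = 6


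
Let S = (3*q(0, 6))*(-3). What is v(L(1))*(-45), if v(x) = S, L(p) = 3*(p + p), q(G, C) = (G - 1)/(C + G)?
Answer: -135/2 ≈ -67.500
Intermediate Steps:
q(G, C) = (-1 + G)/(C + G)
L(p) = 6*p (L(p) = 3*(2*p) = 6*p)
S = 3/2 (S = (3*((-1 + 0)/(6 + 0)))*(-3) = (3*(-1/6))*(-3) = (3*((⅙)*(-1)))*(-3) = (3*(-⅙))*(-3) = -½*(-3) = 3/2 ≈ 1.5000)
v(x) = 3/2
v(L(1))*(-45) = (3/2)*(-45) = -135/2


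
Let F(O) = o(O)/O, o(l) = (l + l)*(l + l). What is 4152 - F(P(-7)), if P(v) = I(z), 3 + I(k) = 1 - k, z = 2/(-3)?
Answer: 12472/3 ≈ 4157.3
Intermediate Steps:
o(l) = 4*l**2 (o(l) = (2*l)*(2*l) = 4*l**2)
z = -2/3 (z = 2*(-1/3) = -2/3 ≈ -0.66667)
I(k) = -2 - k (I(k) = -3 + (1 - k) = -2 - k)
P(v) = -4/3 (P(v) = -2 - 1*(-2/3) = -2 + 2/3 = -4/3)
F(O) = 4*O (F(O) = (4*O**2)/O = 4*O)
4152 - F(P(-7)) = 4152 - 4*(-4)/3 = 4152 - 1*(-16/3) = 4152 + 16/3 = 12472/3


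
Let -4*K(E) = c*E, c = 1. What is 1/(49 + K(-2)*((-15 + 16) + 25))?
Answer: 1/62 ≈ 0.016129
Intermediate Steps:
K(E) = -E/4
1/(49 + K(-2)*((-15 + 16) + 25)) = 1/(49 + (-¼*(-2))*((-15 + 16) + 25)) = 1/(49 + (1 + 25)/2) = 1/(49 + (½)*26) = 1/(49 + 13) = 1/62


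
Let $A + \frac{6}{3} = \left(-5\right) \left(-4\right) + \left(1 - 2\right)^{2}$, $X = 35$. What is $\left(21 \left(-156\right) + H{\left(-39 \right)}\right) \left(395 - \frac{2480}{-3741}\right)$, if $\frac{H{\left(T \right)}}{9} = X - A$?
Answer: $- \frac{53286300}{43} \approx -1.2392 \cdot 10^{6}$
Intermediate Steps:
$A = 19$ ($A = -2 + \left(\left(-5\right) \left(-4\right) + \left(1 - 2\right)^{2}\right) = -2 + \left(20 + \left(-1\right)^{2}\right) = -2 + \left(20 + 1\right) = -2 + 21 = 19$)
$H{\left(T \right)} = 144$ ($H{\left(T \right)} = 9 \left(35 - 19\right) = 9 \cdot 16 = 144$)
$\left(21 \left(-156\right) + H{\left(-39 \right)}\right) \left(395 - \frac{2480}{-3741}\right) = \left(21 \left(-156\right) + 144\right) \left(395 - \frac{2480}{-3741}\right) = \left(-3276 + 144\right) \left(395 - - \frac{2480}{3741}\right) = - 3132 \left(395 + \frac{2480}{3741}\right) = \left(-3132\right) \frac{1480175}{3741} = - \frac{53286300}{43}$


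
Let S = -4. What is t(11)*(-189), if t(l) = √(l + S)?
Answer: -189*√7 ≈ -500.05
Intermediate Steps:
t(l) = √(-4 + l) (t(l) = √(l - 4) = √(-4 + l))
t(11)*(-189) = √(-4 + 11)*(-189) = √7*(-189) = -189*√7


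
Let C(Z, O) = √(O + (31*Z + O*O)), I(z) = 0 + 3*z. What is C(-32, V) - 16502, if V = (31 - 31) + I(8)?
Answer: -16502 + 14*I*√2 ≈ -16502.0 + 19.799*I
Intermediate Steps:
I(z) = 3*z
V = 24 (V = (31 - 31) + 3*8 = 0 + 24 = 24)
C(Z, O) = √(O + O² + 31*Z) (C(Z, O) = √(O + (31*Z + O²)) = √(O + (O² + 31*Z)) = √(O + O² + 31*Z))
C(-32, V) - 16502 = √(24 + 24² + 31*(-32)) - 16502 = √(24 + 576 - 992) - 16502 = √(-392) - 16502 = 14*I*√2 - 16502 = -16502 + 14*I*√2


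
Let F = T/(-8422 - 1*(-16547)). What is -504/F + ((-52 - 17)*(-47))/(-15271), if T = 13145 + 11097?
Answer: -31306680903/185099791 ≈ -169.13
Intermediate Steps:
T = 24242
F = 24242/8125 (F = 24242/(-8422 - 1*(-16547)) = 24242/(-8422 + 16547) = 24242/8125 ≈ 2.9836)
-504/F + ((-52 - 17)*(-47))/(-15271) = -504/24242/8125 + ((-52 - 17)*(-47))/(-15271) = -504*8125/24242 - 69*(-47)*(-1/15271) = -2047500/12121 + 3243*(-1/15271) = -2047500/12121 - 3243/15271 = -31306680903/185099791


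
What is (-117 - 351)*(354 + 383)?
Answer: -344916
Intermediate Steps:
(-117 - 351)*(354 + 383) = -468*737 = -344916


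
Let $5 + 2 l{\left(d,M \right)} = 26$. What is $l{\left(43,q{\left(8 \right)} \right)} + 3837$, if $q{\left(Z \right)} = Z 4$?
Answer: $\frac{7695}{2} \approx 3847.5$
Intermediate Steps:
$q{\left(Z \right)} = 4 Z$
$l{\left(d,M \right)} = \frac{21}{2}$ ($l{\left(d,M \right)} = - \frac{5}{2} + \frac{1}{2} \cdot 26 = - \frac{5}{2} + 13 = \frac{21}{2}$)
$l{\left(43,q{\left(8 \right)} \right)} + 3837 = \frac{21}{2} + 3837 = \frac{7695}{2}$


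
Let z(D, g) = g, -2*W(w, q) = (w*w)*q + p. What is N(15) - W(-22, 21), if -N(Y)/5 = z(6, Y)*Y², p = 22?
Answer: -11782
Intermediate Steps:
W(w, q) = -11 - q*w²/2 (W(w, q) = -((w*w)*q + 22)/2 = -(w²*q + 22)/2 = -(q*w² + 22)/2 = -(22 + q*w²)/2 = -11 - q*w²/2)
N(Y) = -5*Y³ (N(Y) = -5*Y*Y² = -5*Y³)
N(15) - W(-22, 21) = -5*15³ - (-11 - ½*21*(-22)²) = -5*3375 - (-11 - ½*21*484) = -16875 - (-11 - 5082) = -16875 - 1*(-5093) = -16875 + 5093 = -11782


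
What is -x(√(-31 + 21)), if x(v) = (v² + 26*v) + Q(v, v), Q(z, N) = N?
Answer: 10 - 27*I*√10 ≈ 10.0 - 85.381*I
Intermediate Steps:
x(v) = v² + 27*v (x(v) = (v² + 26*v) + v = v² + 27*v)
-x(√(-31 + 21)) = -√(-31 + 21)*(27 + √(-31 + 21)) = -√(-10)*(27 + √(-10)) = -I*√10*(27 + I*√10)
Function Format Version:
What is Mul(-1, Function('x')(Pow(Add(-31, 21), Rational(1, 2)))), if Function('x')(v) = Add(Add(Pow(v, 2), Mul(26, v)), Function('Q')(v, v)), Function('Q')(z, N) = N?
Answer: Add(10, Mul(-27, I, Pow(10, Rational(1, 2)))) ≈ Add(10.000, Mul(-85.381, I))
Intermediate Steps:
Function('x')(v) = Add(Pow(v, 2), Mul(27, v)) (Function('x')(v) = Add(Add(Pow(v, 2), Mul(26, v)), v) = Add(Pow(v, 2), Mul(27, v)))
Mul(-1, Function('x')(Pow(Add(-31, 21), Rational(1, 2)))) = Mul(-1, Mul(Pow(Add(-31, 21), Rational(1, 2)), Add(27, Pow(Add(-31, 21), Rational(1, 2))))) = Mul(-1, Mul(Pow(-10, Rational(1, 2)), Add(27, Pow(-10, Rational(1, 2))))) = Mul(-1, Mul(Mul(I, Pow(10, Rational(1, 2))), Add(27, Mul(I, Pow(10, Rational(1, 2)))))) = Mul(-1, Mul(I, Pow(10, Rational(1, 2)), Add(27, Mul(I, Pow(10, Rational(1, 2)))))) = Mul(-1, I, Pow(10, Rational(1, 2)), Add(27, Mul(I, Pow(10, Rational(1, 2)))))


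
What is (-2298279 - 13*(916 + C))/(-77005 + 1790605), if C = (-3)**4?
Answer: -57781/42840 ≈ -1.3488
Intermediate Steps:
C = 81
(-2298279 - 13*(916 + C))/(-77005 + 1790605) = (-2298279 - 13*(916 + 81))/(-77005 + 1790605) = (-2298279 - 13*997)/1713600 = (-2298279 - 12961)*(1/1713600) = -2311240*1/1713600 = -57781/42840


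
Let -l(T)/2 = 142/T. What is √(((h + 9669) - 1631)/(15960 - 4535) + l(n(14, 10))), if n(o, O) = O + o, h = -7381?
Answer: I*√2213432886/13710 ≈ 3.4316*I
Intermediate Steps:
l(T) = -284/T
√(((h + 9669) - 1631)/(15960 - 4535) + l(n(14, 10))) = √(((-7381 + 9669) - 1631)/(15960 - 4535) - 284/(10 + 14)) = √((2288 - 1631)/11425 - 284/24) = √(657*(1/11425) - 284*1/24) = √(657/11425 - 71/6) = √(-807233/68550) = I*√2213432886/13710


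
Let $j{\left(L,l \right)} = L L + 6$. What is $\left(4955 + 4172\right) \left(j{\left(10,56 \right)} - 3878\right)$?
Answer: $-34427044$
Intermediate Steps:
$j{\left(L,l \right)} = 6 + L^{2}$ ($j{\left(L,l \right)} = L^{2} + 6 = 6 + L^{2}$)
$\left(4955 + 4172\right) \left(j{\left(10,56 \right)} - 3878\right) = \left(4955 + 4172\right) \left(\left(6 + 10^{2}\right) - 3878\right) = 9127 \left(\left(6 + 100\right) - 3878\right) = 9127 \left(106 - 3878\right) = 9127 \left(-3772\right) = -34427044$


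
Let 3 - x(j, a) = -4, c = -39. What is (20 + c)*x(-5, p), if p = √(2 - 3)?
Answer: -133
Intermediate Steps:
p = I (p = √(-1) = I ≈ 1.0*I)
x(j, a) = 7 (x(j, a) = 3 - 1*(-4) = 3 + 4 = 7)
(20 + c)*x(-5, p) = (20 - 39)*7 = -19*7 = -133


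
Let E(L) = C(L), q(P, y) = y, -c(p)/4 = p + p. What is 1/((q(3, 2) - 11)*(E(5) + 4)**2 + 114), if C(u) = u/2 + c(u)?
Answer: -4/39945 ≈ -0.00010014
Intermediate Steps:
c(p) = -8*p (c(p) = -4*(p + p) = -8*p)
C(u) = -15*u/2 (C(u) = u/2 - 8*u = -15*u/2)
E(L) = -15*L/2
1/((q(3, 2) - 11)*(E(5) + 4)**2 + 114) = 1/((2 - 11)*(-15/2*5 + 4)**2 + 114) = 1/(-9*(-75/2 + 4)**2 + 114) = 1/(-9*(-67/2)**2 + 114) = 1/(-9*4489/4 + 114) = 1/(-40401/4 + 114) = 1/(-39945/4) = -4/39945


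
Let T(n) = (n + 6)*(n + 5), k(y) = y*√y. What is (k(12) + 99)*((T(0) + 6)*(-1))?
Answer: -3564 - 864*√3 ≈ -5060.5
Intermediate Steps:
k(y) = y^(3/2)
T(n) = (5 + n)*(6 + n) (T(n) = (6 + n)*(5 + n) = (5 + n)*(6 + n))
(k(12) + 99)*((T(0) + 6)*(-1)) = (12^(3/2) + 99)*(((30 + 0² + 11*0) + 6)*(-1)) = (24*√3 + 99)*(((30 + 0 + 0) + 6)*(-1)) = (99 + 24*√3)*((30 + 6)*(-1)) = (99 + 24*√3)*(36*(-1)) = (99 + 24*√3)*(-36) = -3564 - 864*√3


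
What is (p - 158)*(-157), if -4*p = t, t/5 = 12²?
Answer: 53066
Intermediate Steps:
t = 720 (t = 5*12² = 5*144 = 720)
p = -180 (p = -¼*720 = -180)
(p - 158)*(-157) = (-180 - 158)*(-157) = -338*(-157) = 53066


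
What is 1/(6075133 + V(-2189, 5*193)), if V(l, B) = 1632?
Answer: 1/6076765 ≈ 1.6456e-7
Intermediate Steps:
1/(6075133 + V(-2189, 5*193)) = 1/(6075133 + 1632) = 1/6076765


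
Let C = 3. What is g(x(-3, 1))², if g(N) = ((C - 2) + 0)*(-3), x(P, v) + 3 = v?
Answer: 9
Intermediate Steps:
x(P, v) = -3 + v
g(N) = -3 (g(N) = ((3 - 2) + 0)*(-3) = (1 + 0)*(-3) = 1*(-3) = -3)
g(x(-3, 1))² = (-3)² = 9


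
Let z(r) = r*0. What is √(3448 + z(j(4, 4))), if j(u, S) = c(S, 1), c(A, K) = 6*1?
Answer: 2*√862 ≈ 58.720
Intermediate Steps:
c(A, K) = 6
j(u, S) = 6
z(r) = 0
√(3448 + z(j(4, 4))) = √(3448 + 0) = √3448 = 2*√862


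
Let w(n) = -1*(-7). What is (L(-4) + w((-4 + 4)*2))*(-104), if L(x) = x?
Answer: -312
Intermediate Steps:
w(n) = 7
(L(-4) + w((-4 + 4)*2))*(-104) = (-4 + 7)*(-104) = 3*(-104) = -312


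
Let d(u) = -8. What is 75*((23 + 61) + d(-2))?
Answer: 5700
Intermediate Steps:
75*((23 + 61) + d(-2)) = 75*((23 + 61) - 8) = 75*(84 - 8) = 75*76 = 5700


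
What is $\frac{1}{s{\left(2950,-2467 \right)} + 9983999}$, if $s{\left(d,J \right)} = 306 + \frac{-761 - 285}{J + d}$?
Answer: $\frac{483}{4822418269} \approx 1.0016 \cdot 10^{-7}$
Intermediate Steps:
$s{\left(d,J \right)} = 306 - \frac{1046}{J + d}$
$\frac{1}{s{\left(2950,-2467 \right)} + 9983999} = \frac{1}{\frac{2 \left(-523 + 153 \left(-2467\right) + 153 \cdot 2950\right)}{-2467 + 2950} + 9983999} = \frac{1}{\frac{2 \left(-523 - 377451 + 451350\right)}{483} + 9983999} = \frac{1}{2 \cdot \frac{1}{483} \cdot 73376 + 9983999} = \frac{1}{\frac{146752}{483} + 9983999} = \frac{1}{\frac{4822418269}{483}} = \frac{483}{4822418269}$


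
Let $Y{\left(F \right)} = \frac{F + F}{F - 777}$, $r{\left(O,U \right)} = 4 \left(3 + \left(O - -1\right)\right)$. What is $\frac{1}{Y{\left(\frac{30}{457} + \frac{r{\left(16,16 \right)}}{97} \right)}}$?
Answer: $- \frac{34404163}{78940} \approx -435.83$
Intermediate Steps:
$r{\left(O,U \right)} = 16 + 4 O$ ($r{\left(O,U \right)} = 4 \left(3 + \left(O + 1\right)\right) = 4 \left(3 + \left(1 + O\right)\right) = 4 \left(4 + O\right) = 16 + 4 O$)
$Y{\left(F \right)} = \frac{2 F}{-777 + F}$
$\frac{1}{Y{\left(\frac{30}{457} + \frac{r{\left(16,16 \right)}}{97} \right)}} = \frac{1}{2 \left(\frac{30}{457} + \frac{16 + 4 \cdot 16}{97}\right) \frac{1}{-777 + \left(\frac{30}{457} + \frac{16 + 4 \cdot 16}{97}\right)}} = \frac{1}{2 \left(30 \cdot \frac{1}{457} + \left(16 + 64\right) \frac{1}{97}\right) \frac{1}{-777 + \left(30 \cdot \frac{1}{457} + \left(16 + 64\right) \frac{1}{97}\right)}} = \frac{1}{2 \left(\frac{30}{457} + 80 \cdot \frac{1}{97}\right) \frac{1}{-777 + \left(\frac{30}{457} + 80 \cdot \frac{1}{97}\right)}} = \frac{1}{2 \left(\frac{30}{457} + \frac{80}{97}\right) \frac{1}{-777 + \left(\frac{30}{457} + \frac{80}{97}\right)}} = \frac{1}{2 \cdot \frac{39470}{44329} \frac{1}{-777 + \frac{39470}{44329}}} = \frac{1}{2 \cdot \frac{39470}{44329} \frac{1}{- \frac{34404163}{44329}}} = \frac{1}{2 \cdot \frac{39470}{44329} \left(- \frac{44329}{34404163}\right)} = \frac{1}{- \frac{78940}{34404163}} = - \frac{34404163}{78940}$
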